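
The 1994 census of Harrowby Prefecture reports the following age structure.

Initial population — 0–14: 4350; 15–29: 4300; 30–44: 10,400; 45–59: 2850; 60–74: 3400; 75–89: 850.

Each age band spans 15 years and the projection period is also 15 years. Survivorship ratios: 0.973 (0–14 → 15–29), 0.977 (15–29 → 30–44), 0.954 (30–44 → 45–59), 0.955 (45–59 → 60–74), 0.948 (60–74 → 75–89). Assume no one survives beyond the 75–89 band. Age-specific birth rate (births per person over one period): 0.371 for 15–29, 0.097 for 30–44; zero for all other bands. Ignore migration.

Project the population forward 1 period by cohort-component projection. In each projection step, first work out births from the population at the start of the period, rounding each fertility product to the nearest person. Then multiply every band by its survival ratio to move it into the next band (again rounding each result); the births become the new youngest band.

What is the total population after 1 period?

26905

Call the groups 1 to 6, youngest first.
Period 1:
Births: 4300 * 0.371 = 1595 ; 10400 * 0.097 = 1009 ⇒ total 2604
Group 2: 4350 * 0.973 = 4233
Group 3: 4300 * 0.977 = 4201
Group 4: 10400 * 0.954 = 9922
Group 5: 2850 * 0.955 = 2722
Group 6: 3400 * 0.948 = 3223
Population now: 0–14=2604, 15–29=4233, 30–44=4201, 45–59=9922, 60–74=2722, 75–89=3223
Total after period 1: 2604 + 4233 + 4201 + 9922 + 2722 + 3223 = 26905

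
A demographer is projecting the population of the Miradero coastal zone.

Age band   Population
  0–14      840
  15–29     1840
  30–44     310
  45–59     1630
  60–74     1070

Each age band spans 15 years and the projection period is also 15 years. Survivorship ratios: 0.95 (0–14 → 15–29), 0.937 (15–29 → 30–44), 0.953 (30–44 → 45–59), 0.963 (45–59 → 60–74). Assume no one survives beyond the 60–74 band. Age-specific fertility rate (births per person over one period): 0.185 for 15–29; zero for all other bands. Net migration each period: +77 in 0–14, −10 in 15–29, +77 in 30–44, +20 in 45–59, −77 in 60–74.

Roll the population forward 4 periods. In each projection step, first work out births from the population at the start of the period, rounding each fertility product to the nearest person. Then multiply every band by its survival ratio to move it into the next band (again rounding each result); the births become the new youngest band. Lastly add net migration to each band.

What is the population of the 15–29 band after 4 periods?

(Bands numbered youngest = 1 to oldest = 5.)
— Period 1 —
Births: 1840 * 0.185 = 340
Band 2: 840 * 0.95 = 798
Band 3: 1840 * 0.937 = 1724
Band 4: 310 * 0.953 = 295
Band 5: 1630 * 0.963 = 1570
Net migration: Band 1 + 77 → 417; Band 2 − 10 → 788; Band 3 + 77 → 1801; Band 4 + 20 → 315; Band 5 − 77 → 1493
End of period: [417, 788, 1801, 315, 1493]
— Period 2 —
Births: 788 * 0.185 = 146
Band 2: 417 * 0.95 = 396
Band 3: 788 * 0.937 = 738
Band 4: 1801 * 0.953 = 1716
Band 5: 315 * 0.963 = 303
Net migration: Band 1 + 77 → 223; Band 2 − 10 → 386; Band 3 + 77 → 815; Band 4 + 20 → 1736; Band 5 − 77 → 226
End of period: [223, 386, 815, 1736, 226]
— Period 3 —
Births: 386 * 0.185 = 71
Band 2: 223 * 0.95 = 212
Band 3: 386 * 0.937 = 362
Band 4: 815 * 0.953 = 777
Band 5: 1736 * 0.963 = 1672
Net migration: Band 1 + 77 → 148; Band 2 − 10 → 202; Band 3 + 77 → 439; Band 4 + 20 → 797; Band 5 − 77 → 1595
End of period: [148, 202, 439, 797, 1595]
— Period 4 —
Births: 202 * 0.185 = 37
Band 2: 148 * 0.95 = 141
Band 3: 202 * 0.937 = 189
Band 4: 439 * 0.953 = 418
Band 5: 797 * 0.963 = 768
Net migration: Band 1 + 77 → 114; Band 2 − 10 → 131; Band 3 + 77 → 266; Band 4 + 20 → 438; Band 5 − 77 → 691
End of period: [114, 131, 266, 438, 691]

131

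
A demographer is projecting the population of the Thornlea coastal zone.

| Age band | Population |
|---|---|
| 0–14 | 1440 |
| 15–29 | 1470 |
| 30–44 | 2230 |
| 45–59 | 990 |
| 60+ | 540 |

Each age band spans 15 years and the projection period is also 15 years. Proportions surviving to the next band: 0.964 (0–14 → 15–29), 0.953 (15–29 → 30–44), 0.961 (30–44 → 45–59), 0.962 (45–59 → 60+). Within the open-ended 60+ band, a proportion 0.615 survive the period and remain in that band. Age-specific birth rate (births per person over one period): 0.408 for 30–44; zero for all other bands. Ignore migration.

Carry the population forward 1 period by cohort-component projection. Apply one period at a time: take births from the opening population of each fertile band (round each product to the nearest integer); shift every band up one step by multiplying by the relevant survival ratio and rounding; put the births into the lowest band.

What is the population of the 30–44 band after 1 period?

Period 1.
Births: 2230 × 0.408 = 910
15–29: 1440 × 0.964 = 1388
30–44: 1470 × 0.953 = 1401
45–59: 2230 × 0.961 = 2143
60+: 990 × 0.962 + 540 × 0.615 = 952 + 332 = 1284
Giving 910 / 1388 / 1401 / 2143 / 1284.

1401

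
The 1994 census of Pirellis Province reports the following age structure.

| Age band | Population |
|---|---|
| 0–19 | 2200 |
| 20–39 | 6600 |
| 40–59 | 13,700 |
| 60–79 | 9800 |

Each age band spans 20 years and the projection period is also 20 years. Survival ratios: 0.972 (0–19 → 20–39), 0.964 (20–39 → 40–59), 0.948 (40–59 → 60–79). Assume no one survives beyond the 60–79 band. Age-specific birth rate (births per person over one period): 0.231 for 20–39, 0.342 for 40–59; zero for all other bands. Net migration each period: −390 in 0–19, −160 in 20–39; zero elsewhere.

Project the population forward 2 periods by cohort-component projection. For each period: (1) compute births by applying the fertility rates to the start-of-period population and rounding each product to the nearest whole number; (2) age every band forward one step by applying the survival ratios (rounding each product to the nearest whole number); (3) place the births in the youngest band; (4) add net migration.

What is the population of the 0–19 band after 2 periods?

Period 1:
Births: 6600 × 0.231 = 1525 ; 13700 × 0.342 = 4685 → total 6210
20–39: 2200 × 0.972 = 2138
40–59: 6600 × 0.964 = 6362
60–79: 13700 × 0.948 = 12988
Net migration: 0–19 − 390 → 5820; 20–39 − 160 → 1978
Giving 5820 / 1978 / 6362 / 12988.
Period 2:
Births: 1978 × 0.231 = 457 ; 6362 × 0.342 = 2176 → total 2633
20–39: 5820 × 0.972 = 5657
40–59: 1978 × 0.964 = 1907
60–79: 6362 × 0.948 = 6031
Net migration: 0–19 − 390 → 2243; 20–39 − 160 → 5497
Giving 2243 / 5497 / 1907 / 6031.

2243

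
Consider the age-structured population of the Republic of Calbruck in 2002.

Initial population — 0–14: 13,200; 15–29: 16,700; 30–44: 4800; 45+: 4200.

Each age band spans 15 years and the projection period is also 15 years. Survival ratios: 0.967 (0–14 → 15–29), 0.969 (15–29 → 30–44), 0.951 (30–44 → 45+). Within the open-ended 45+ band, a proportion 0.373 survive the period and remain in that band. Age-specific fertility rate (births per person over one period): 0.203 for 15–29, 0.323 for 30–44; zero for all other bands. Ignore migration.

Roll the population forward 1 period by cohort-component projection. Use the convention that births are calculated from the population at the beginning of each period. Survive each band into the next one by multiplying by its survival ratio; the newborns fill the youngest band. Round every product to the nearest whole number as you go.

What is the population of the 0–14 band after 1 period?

Numbering the groups 1..4 from youngest to oldest:
Period 1:
Births: 16700 × 0.203 = 3390 ; 4800 × 0.323 = 1550 → total 4940
Group 2: 13200 × 0.967 = 12764
Group 3: 16700 × 0.969 = 16182
Group 4: 4800 × 0.951 + 4200 × 0.373 = 4565 + 1567 = 6132
End of period: [4940, 12764, 16182, 6132]

4940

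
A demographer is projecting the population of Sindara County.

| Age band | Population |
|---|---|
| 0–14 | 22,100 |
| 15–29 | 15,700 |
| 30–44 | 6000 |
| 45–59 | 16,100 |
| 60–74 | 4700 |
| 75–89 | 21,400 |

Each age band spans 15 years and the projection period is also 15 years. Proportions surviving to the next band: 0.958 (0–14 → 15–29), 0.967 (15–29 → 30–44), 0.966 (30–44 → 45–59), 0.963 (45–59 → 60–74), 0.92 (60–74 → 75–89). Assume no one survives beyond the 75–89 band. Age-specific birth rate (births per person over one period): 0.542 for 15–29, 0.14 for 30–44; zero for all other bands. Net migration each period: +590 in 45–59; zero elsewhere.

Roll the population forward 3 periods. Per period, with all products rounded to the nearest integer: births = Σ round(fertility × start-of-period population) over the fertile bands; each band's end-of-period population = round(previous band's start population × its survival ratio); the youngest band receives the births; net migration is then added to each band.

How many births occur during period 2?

13600

(Bands numbered youngest = 1 to oldest = 6.)
Period 1.
Births: 15700 × 0.542 = 8509, 6000 × 0.14 = 840 → 9349
Band 2: 22100 × 0.958 = 21172
Band 3: 15700 × 0.967 = 15182
Band 4: 6000 × 0.966 = 5796
Band 5: 16100 × 0.963 = 15504
Band 6: 4700 × 0.92 = 4324
Net migration: Band 4 + 590 → 6386
Giving 9349 / 21172 / 15182 / 6386 / 15504 / 4324.
Period 2.
Births: 21172 × 0.542 = 11475, 15182 × 0.14 = 2125 → 13600
Band 2: 9349 × 0.958 = 8956
Band 3: 21172 × 0.967 = 20473
Band 4: 15182 × 0.966 = 14666
Band 5: 6386 × 0.963 = 6150
Band 6: 15504 × 0.92 = 14264
Net migration: Band 4 + 590 → 15256
Giving 13600 / 8956 / 20473 / 15256 / 6150 / 14264.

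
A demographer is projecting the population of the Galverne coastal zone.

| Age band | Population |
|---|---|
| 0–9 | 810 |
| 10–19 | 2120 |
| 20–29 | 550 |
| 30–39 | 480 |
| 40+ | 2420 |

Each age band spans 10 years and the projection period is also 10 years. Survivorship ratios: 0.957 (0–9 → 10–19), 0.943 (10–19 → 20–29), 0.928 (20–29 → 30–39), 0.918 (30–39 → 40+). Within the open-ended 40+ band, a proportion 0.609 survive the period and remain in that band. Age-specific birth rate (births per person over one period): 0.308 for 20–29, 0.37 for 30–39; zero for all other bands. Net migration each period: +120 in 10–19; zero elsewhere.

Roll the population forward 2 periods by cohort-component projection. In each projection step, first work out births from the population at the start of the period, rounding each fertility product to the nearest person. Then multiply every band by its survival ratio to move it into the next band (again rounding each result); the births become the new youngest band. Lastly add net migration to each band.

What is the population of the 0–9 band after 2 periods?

805

(Groups numbered youngest = 1 to oldest = 5.)
After projecting period 1:
Births: 550 * 0.308 = 169, 480 * 0.37 = 178 ⇒ total 347
Group 2: 810 * 0.957 = 775
Group 3: 2120 * 0.943 = 1999
Group 4: 550 * 0.928 = 510
Group 5: 480 * 0.918 + 2420 * 0.609 = 441 + 1474 = 1915
Net migration: Group 2 + 120 → 895
→ [347, 895, 1999, 510, 1915]
After projecting period 2:
Births: 1999 * 0.308 = 616, 510 * 0.37 = 189 ⇒ total 805
Group 2: 347 * 0.957 = 332
Group 3: 895 * 0.943 = 844
Group 4: 1999 * 0.928 = 1855
Group 5: 510 * 0.918 + 1915 * 0.609 = 468 + 1166 = 1634
Net migration: Group 2 + 120 → 452
→ [805, 452, 844, 1855, 1634]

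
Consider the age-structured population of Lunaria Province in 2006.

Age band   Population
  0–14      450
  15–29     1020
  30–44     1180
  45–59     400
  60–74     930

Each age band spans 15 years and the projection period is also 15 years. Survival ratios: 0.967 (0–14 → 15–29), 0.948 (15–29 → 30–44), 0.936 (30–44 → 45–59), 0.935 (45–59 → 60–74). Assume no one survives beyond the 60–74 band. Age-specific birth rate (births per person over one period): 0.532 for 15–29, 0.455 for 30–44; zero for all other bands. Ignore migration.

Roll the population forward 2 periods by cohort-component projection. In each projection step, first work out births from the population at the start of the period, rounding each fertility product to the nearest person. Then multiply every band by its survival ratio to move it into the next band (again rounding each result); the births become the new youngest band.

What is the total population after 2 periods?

Period 1.
Births: 1020 × 0.532 = 543 ; 1180 × 0.455 = 537 — total 1080
15–29: 450 × 0.967 = 435
30–44: 1020 × 0.948 = 967
45–59: 1180 × 0.936 = 1104
60–74: 400 × 0.935 = 374
Population now: 0–14=1080, 15–29=435, 30–44=967, 45–59=1104, 60–74=374
Period 2.
Births: 435 × 0.532 = 231 ; 967 × 0.455 = 440 — total 671
15–29: 1080 × 0.967 = 1044
30–44: 435 × 0.948 = 412
45–59: 967 × 0.936 = 905
60–74: 1104 × 0.935 = 1032
Population now: 0–14=671, 15–29=1044, 30–44=412, 45–59=905, 60–74=1032
Total after period 2: 671 + 1044 + 412 + 905 + 1032 = 4064

4064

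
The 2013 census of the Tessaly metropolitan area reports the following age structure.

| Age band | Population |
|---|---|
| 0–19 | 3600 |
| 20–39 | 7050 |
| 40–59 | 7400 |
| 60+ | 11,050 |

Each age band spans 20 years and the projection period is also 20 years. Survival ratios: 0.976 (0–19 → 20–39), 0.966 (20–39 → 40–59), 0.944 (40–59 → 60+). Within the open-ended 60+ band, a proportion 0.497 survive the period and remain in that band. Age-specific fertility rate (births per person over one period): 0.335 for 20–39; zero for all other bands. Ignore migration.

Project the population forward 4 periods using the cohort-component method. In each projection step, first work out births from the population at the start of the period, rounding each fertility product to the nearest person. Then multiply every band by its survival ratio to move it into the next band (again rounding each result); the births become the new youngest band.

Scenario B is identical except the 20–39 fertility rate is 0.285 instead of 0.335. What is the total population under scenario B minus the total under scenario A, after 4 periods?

Numbering the bands 1..4 from youngest to oldest:
After projecting period 1:
Births: 7050 × 0.335 = 2362
Band 2: 3600 × 0.976 = 3514
Band 3: 7050 × 0.966 = 6810
Band 4: 7400 × 0.944 + 11050 × 0.497 = 6986 + 5492 = 12478
Giving 2362 / 3514 / 6810 / 12478.
After projecting period 2:
Births: 3514 × 0.335 = 1177
Band 2: 2362 × 0.976 = 2305
Band 3: 3514 × 0.966 = 3395
Band 4: 6810 × 0.944 + 12478 × 0.497 = 6429 + 6202 = 12631
Giving 1177 / 2305 / 3395 / 12631.
After projecting period 3:
Births: 2305 × 0.335 = 772
Band 2: 1177 × 0.976 = 1149
Band 3: 2305 × 0.966 = 2227
Band 4: 3395 × 0.944 + 12631 × 0.497 = 3205 + 6278 = 9483
Giving 772 / 1149 / 2227 / 9483.
After projecting period 4:
Births: 1149 × 0.335 = 385
Band 2: 772 × 0.976 = 753
Band 3: 1149 × 0.966 = 1110
Band 4: 2227 × 0.944 + 9483 × 0.497 = 2102 + 4713 = 6815
Giving 385 / 753 / 1110 / 6815.
Scenario A total after 4 periods: 9063
Scenario B projection —
After projecting period 1:
Births: 7050 × 0.285 = 2009
Band 2: 3600 × 0.976 = 3514
Band 3: 7050 × 0.966 = 6810
Band 4: 7400 × 0.944 + 11050 × 0.497 = 6986 + 5492 = 12478
Giving 2009 / 3514 / 6810 / 12478.
After projecting period 2:
Births: 3514 × 0.285 = 1001
Band 2: 2009 × 0.976 = 1961
Band 3: 3514 × 0.966 = 3395
Band 4: 6810 × 0.944 + 12478 × 0.497 = 6429 + 6202 = 12631
Giving 1001 / 1961 / 3395 / 12631.
After projecting period 3:
Births: 1961 × 0.285 = 559
Band 2: 1001 × 0.976 = 977
Band 3: 1961 × 0.966 = 1894
Band 4: 3395 × 0.944 + 12631 × 0.497 = 3205 + 6278 = 9483
Giving 559 / 977 / 1894 / 9483.
After projecting period 4:
Births: 977 × 0.285 = 278
Band 2: 559 × 0.976 = 546
Band 3: 977 × 0.966 = 944
Band 4: 1894 × 0.944 + 9483 × 0.497 = 1788 + 4713 = 6501
Giving 278 / 546 / 944 / 6501.
Scenario B total after 4 periods: 8269
Difference B − A = 8269 − 9063 = -794

-794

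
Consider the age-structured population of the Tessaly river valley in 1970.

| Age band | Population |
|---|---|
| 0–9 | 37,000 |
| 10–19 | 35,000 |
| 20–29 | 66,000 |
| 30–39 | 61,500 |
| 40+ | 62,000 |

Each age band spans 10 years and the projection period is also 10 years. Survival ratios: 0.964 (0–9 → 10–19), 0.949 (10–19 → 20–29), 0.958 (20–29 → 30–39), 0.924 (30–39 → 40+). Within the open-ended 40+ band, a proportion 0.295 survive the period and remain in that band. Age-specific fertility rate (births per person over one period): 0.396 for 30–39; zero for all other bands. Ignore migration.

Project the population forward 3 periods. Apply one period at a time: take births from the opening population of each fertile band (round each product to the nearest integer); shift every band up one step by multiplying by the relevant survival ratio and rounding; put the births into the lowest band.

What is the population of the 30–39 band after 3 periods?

Call the groups 1 to 5, youngest first.
Period 1:
Births: 61500 × 0.396 = 24354
Group 2: 37000 × 0.964 = 35668
Group 3: 35000 × 0.949 = 33215
Group 4: 66000 × 0.958 = 63228
Group 5: 61500 × 0.924 + 62000 × 0.295 = 56826 + 18290 = 75116
→ [24354, 35668, 33215, 63228, 75116]
Period 2:
Births: 63228 × 0.396 = 25038
Group 2: 24354 × 0.964 = 23477
Group 3: 35668 × 0.949 = 33849
Group 4: 33215 × 0.958 = 31820
Group 5: 63228 × 0.924 + 75116 × 0.295 = 58423 + 22159 = 80582
→ [25038, 23477, 33849, 31820, 80582]
Period 3:
Births: 31820 × 0.396 = 12601
Group 2: 25038 × 0.964 = 24137
Group 3: 23477 × 0.949 = 22280
Group 4: 33849 × 0.958 = 32427
Group 5: 31820 × 0.924 + 80582 × 0.295 = 29402 + 23772 = 53174
→ [12601, 24137, 22280, 32427, 53174]

32427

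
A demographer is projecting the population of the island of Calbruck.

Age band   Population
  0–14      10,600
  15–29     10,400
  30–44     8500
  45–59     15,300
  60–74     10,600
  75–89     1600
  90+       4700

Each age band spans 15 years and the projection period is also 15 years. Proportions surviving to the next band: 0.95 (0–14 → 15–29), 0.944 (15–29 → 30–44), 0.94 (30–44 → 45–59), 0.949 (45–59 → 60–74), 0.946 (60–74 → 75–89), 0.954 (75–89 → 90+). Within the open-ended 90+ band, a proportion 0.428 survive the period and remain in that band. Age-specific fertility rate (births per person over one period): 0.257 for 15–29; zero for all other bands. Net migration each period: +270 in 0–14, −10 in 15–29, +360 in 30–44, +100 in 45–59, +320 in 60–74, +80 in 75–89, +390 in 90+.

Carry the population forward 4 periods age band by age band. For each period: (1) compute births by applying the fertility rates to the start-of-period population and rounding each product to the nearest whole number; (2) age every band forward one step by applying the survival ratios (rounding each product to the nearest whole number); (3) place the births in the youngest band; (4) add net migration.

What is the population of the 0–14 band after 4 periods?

964

Call the bands 1 to 7, youngest first.
After projecting period 1:
Births: 10400 * 0.257 = 2673
Band 2: 10600 * 0.95 = 10070
Band 3: 10400 * 0.944 = 9818
Band 4: 8500 * 0.94 = 7990
Band 5: 15300 * 0.949 = 14520
Band 6: 10600 * 0.946 = 10028
Band 7: 1600 * 0.954 + 4700 * 0.428 = 1526 + 2012 = 3538
Net migration: Band 1 + 270 → 2943; Band 2 − 10 → 10060; Band 3 + 360 → 10178; Band 4 + 100 → 8090; Band 5 + 320 → 14840; Band 6 + 80 → 10108; Band 7 + 390 → 3928
Giving 2943 / 10060 / 10178 / 8090 / 14840 / 10108 / 3928.
After projecting period 2:
Births: 10060 * 0.257 = 2585
Band 2: 2943 * 0.95 = 2796
Band 3: 10060 * 0.944 = 9497
Band 4: 10178 * 0.94 = 9567
Band 5: 8090 * 0.949 = 7677
Band 6: 14840 * 0.946 = 14039
Band 7: 10108 * 0.954 + 3928 * 0.428 = 9643 + 1681 = 11324
Net migration: Band 1 + 270 → 2855; Band 2 − 10 → 2786; Band 3 + 360 → 9857; Band 4 + 100 → 9667; Band 5 + 320 → 7997; Band 6 + 80 → 14119; Band 7 + 390 → 11714
Giving 2855 / 2786 / 9857 / 9667 / 7997 / 14119 / 11714.
After projecting period 3:
Births: 2786 * 0.257 = 716
Band 2: 2855 * 0.95 = 2712
Band 3: 2786 * 0.944 = 2630
Band 4: 9857 * 0.94 = 9266
Band 5: 9667 * 0.949 = 9174
Band 6: 7997 * 0.946 = 7565
Band 7: 14119 * 0.954 + 11714 * 0.428 = 13470 + 5014 = 18484
Net migration: Band 1 + 270 → 986; Band 2 − 10 → 2702; Band 3 + 360 → 2990; Band 4 + 100 → 9366; Band 5 + 320 → 9494; Band 6 + 80 → 7645; Band 7 + 390 → 18874
Giving 986 / 2702 / 2990 / 9366 / 9494 / 7645 / 18874.
After projecting period 4:
Births: 2702 * 0.257 = 694
Band 2: 986 * 0.95 = 937
Band 3: 2702 * 0.944 = 2551
Band 4: 2990 * 0.94 = 2811
Band 5: 9366 * 0.949 = 8888
Band 6: 9494 * 0.946 = 8981
Band 7: 7645 * 0.954 + 18874 * 0.428 = 7293 + 8078 = 15371
Net migration: Band 1 + 270 → 964; Band 2 − 10 → 927; Band 3 + 360 → 2911; Band 4 + 100 → 2911; Band 5 + 320 → 9208; Band 6 + 80 → 9061; Band 7 + 390 → 15761
Giving 964 / 927 / 2911 / 2911 / 9208 / 9061 / 15761.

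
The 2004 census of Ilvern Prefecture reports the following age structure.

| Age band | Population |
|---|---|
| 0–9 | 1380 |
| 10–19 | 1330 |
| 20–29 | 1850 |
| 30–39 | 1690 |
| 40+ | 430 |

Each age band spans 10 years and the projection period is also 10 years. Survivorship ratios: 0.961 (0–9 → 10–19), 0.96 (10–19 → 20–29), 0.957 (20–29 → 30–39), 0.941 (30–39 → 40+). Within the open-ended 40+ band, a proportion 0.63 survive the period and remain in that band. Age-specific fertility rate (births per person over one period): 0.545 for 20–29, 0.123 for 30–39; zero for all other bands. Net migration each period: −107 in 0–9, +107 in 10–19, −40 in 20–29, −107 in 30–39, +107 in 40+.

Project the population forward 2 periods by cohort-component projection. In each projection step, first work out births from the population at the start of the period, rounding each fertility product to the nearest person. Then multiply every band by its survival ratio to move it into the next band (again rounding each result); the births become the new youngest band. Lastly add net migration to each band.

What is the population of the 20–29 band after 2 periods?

1336

(Bands numbered youngest = 1 to oldest = 5.)
[period 1]
Births: 1850 * 0.545 = 1008  |  1690 * 0.123 = 208 — total 1216
Band 2: 1380 * 0.961 = 1326
Band 3: 1330 * 0.96 = 1277
Band 4: 1850 * 0.957 = 1770
Band 5: 1690 * 0.941 + 430 * 0.63 = 1590 + 271 = 1861
Net migration: Band 1 − 107 → 1109; Band 2 + 107 → 1433; Band 3 − 40 → 1237; Band 4 − 107 → 1663; Band 5 + 107 → 1968
→ [1109, 1433, 1237, 1663, 1968]
[period 2]
Births: 1237 * 0.545 = 674  |  1663 * 0.123 = 205 — total 879
Band 2: 1109 * 0.961 = 1066
Band 3: 1433 * 0.96 = 1376
Band 4: 1237 * 0.957 = 1184
Band 5: 1663 * 0.941 + 1968 * 0.63 = 1565 + 1240 = 2805
Net migration: Band 1 − 107 → 772; Band 2 + 107 → 1173; Band 3 − 40 → 1336; Band 4 − 107 → 1077; Band 5 + 107 → 2912
→ [772, 1173, 1336, 1077, 2912]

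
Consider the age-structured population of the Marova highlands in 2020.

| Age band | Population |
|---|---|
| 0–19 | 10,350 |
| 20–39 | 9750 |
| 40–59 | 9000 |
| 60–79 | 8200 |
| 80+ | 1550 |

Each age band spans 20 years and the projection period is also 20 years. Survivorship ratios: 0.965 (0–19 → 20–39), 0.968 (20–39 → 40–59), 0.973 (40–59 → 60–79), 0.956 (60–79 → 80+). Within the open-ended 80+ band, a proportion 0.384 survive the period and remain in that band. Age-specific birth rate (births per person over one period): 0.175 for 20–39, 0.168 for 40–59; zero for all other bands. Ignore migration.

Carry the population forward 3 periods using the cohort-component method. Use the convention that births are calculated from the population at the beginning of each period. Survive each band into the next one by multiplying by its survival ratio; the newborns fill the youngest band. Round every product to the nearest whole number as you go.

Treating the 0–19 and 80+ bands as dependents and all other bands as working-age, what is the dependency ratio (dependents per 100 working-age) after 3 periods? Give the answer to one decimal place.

Call the bands 1 to 5, youngest first.
[period 1]
Births: 9750 * 0.175 = 1706, 9000 * 0.168 = 1512 — total 3218
Band 2: 10350 * 0.965 = 9988
Band 3: 9750 * 0.968 = 9438
Band 4: 9000 * 0.973 = 8757
Band 5: 8200 * 0.956 + 1550 * 0.384 = 7839 + 595 = 8434
Population now: 0–19=3218, 20–39=9988, 40–59=9438, 60–79=8757, 80+=8434
[period 2]
Births: 9988 * 0.175 = 1748, 9438 * 0.168 = 1586 — total 3334
Band 2: 3218 * 0.965 = 3105
Band 3: 9988 * 0.968 = 9668
Band 4: 9438 * 0.973 = 9183
Band 5: 8757 * 0.956 + 8434 * 0.384 = 8372 + 3239 = 11611
Population now: 0–19=3334, 20–39=3105, 40–59=9668, 60–79=9183, 80+=11611
[period 3]
Births: 3105 * 0.175 = 543, 9668 * 0.168 = 1624 — total 2167
Band 2: 3334 * 0.965 = 3217
Band 3: 3105 * 0.968 = 3006
Band 4: 9668 * 0.973 = 9407
Band 5: 9183 * 0.956 + 11611 * 0.384 = 8779 + 4459 = 13238
Population now: 0–19=2167, 20–39=3217, 40–59=3006, 60–79=9407, 80+=13238
Dependents (band 0–19 + band 80+) = 2167 + 13238 = 15405; working-age = 15630; ratio = 15405/15630 × 100 = 98.6

98.6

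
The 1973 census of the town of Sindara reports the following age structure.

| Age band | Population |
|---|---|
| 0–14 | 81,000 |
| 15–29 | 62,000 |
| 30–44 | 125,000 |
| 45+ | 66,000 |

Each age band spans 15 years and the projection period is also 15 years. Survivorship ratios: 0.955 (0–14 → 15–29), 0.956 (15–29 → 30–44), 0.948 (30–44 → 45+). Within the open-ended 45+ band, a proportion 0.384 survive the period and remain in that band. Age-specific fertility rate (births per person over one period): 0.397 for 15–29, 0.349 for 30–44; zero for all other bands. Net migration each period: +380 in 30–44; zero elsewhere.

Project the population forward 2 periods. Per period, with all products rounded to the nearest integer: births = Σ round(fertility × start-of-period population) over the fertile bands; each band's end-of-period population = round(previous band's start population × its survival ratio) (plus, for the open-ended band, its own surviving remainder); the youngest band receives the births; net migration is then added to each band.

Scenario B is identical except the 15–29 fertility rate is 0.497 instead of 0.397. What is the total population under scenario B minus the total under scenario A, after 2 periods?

13656

Period 1.
Births: 62000 * 0.397 = 24614, 125000 * 0.349 = 43625 → total 68239
15–29: 81000 * 0.955 = 77355
30–44: 62000 * 0.956 = 59272
45+: 125000 * 0.948 + 66000 * 0.384 = 118500 + 25344 = 143844
Net migration: 30–44 + 380 → 59652
End of period: [68239, 77355, 59652, 143844]
Period 2.
Births: 77355 * 0.397 = 30710, 59652 * 0.349 = 20819 → total 51529
15–29: 68239 * 0.955 = 65168
30–44: 77355 * 0.956 = 73951
45+: 59652 * 0.948 + 143844 * 0.384 = 56550 + 55236 = 111786
Net migration: 30–44 + 380 → 74331
End of period: [51529, 65168, 74331, 111786]
Scenario A total after 2 periods: 302814
Scenario B projection —
Period 1.
Births: 62000 * 0.497 = 30814, 125000 * 0.349 = 43625 → total 74439
15–29: 81000 * 0.955 = 77355
30–44: 62000 * 0.956 = 59272
45+: 125000 * 0.948 + 66000 * 0.384 = 118500 + 25344 = 143844
Net migration: 30–44 + 380 → 59652
End of period: [74439, 77355, 59652, 143844]
Period 2.
Births: 77355 * 0.497 = 38445, 59652 * 0.349 = 20819 → total 59264
15–29: 74439 * 0.955 = 71089
30–44: 77355 * 0.956 = 73951
45+: 59652 * 0.948 + 143844 * 0.384 = 56550 + 55236 = 111786
Net migration: 30–44 + 380 → 74331
End of period: [59264, 71089, 74331, 111786]
Scenario B total after 2 periods: 316470
Difference B − A = 316470 − 302814 = 13656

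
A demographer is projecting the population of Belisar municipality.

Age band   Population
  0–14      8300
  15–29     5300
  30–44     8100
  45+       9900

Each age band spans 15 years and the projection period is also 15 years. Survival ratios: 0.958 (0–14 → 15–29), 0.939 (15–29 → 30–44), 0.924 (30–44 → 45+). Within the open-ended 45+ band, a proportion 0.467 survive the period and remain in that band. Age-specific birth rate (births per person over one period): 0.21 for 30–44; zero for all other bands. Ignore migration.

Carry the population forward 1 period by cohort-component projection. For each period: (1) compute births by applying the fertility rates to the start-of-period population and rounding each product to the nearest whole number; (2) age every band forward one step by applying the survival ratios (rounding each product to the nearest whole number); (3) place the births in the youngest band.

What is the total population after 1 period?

— Period 1 —
Births: 8100 * 0.21 = 1701
15–29: 8300 * 0.958 = 7951
30–44: 5300 * 0.939 = 4977
45+: 8100 * 0.924 + 9900 * 0.467 = 7484 + 4623 = 12107
Giving 1701 / 7951 / 4977 / 12107.
Total after period 1: 1701 + 7951 + 4977 + 12107 = 26736

26736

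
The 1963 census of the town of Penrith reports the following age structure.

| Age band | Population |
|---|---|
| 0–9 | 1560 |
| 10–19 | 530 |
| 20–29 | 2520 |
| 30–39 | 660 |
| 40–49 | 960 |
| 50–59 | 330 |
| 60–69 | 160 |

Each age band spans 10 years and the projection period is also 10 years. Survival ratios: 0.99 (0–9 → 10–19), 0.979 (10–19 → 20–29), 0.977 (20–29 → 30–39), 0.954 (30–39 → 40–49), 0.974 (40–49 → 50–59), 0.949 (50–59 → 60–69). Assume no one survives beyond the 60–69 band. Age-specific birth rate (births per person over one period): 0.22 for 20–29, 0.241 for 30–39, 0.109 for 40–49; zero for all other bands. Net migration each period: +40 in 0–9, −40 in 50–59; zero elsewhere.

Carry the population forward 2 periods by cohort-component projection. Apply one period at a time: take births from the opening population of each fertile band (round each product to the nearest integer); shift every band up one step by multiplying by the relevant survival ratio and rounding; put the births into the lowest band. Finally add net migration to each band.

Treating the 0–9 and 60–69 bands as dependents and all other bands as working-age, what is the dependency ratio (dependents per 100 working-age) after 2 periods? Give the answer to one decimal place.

28.8

Let band 1 be 0–9 through band 7 = 60–69.
— Period 1 —
Births: 2520 × 0.22 = 554  |  660 × 0.241 = 159  |  960 × 0.109 = 105 — total 818
Band 2: 1560 × 0.99 = 1544
Band 3: 530 × 0.979 = 519
Band 4: 2520 × 0.977 = 2462
Band 5: 660 × 0.954 = 630
Band 6: 960 × 0.974 = 935
Band 7: 330 × 0.949 = 313
Net migration: Band 1 + 40 → 858; Band 6 − 40 → 895
Giving 858 / 1544 / 519 / 2462 / 630 / 895 / 313.
— Period 2 —
Births: 519 × 0.22 = 114  |  2462 × 0.241 = 593  |  630 × 0.109 = 69 — total 776
Band 2: 858 × 0.99 = 849
Band 3: 1544 × 0.979 = 1512
Band 4: 519 × 0.977 = 507
Band 5: 2462 × 0.954 = 2349
Band 6: 630 × 0.974 = 614
Band 7: 895 × 0.949 = 849
Net migration: Band 1 + 40 → 816; Band 6 − 40 → 574
Giving 816 / 849 / 1512 / 507 / 2349 / 574 / 849.
Dependents (band 0–9 + band 60–69) = 816 + 849 = 1665; working-age = 5791; ratio = 1665/5791 × 100 = 28.8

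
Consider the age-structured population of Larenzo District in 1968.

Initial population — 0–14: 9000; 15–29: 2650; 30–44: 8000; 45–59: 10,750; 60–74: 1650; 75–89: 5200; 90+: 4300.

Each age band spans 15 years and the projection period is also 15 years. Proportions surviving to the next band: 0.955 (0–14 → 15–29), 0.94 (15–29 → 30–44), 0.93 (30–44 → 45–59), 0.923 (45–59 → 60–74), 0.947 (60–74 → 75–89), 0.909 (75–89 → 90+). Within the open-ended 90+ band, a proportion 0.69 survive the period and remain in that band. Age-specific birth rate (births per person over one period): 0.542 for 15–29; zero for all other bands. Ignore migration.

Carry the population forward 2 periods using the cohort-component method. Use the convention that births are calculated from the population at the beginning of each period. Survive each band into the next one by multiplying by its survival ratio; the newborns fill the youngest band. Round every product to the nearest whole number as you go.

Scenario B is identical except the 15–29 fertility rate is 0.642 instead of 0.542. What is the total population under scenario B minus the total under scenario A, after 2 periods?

(Groups numbered youngest = 1 to oldest = 7.)
Period 1.
Births: 2650 * 0.542 = 1436
Group 2: 9000 * 0.955 = 8595
Group 3: 2650 * 0.94 = 2491
Group 4: 8000 * 0.93 = 7440
Group 5: 10750 * 0.923 = 9922
Group 6: 1650 * 0.947 = 1563
Group 7: 5200 * 0.909 + 4300 * 0.69 = 4727 + 2967 = 7694
→ [1436, 8595, 2491, 7440, 9922, 1563, 7694]
Period 2.
Births: 8595 * 0.542 = 4658
Group 2: 1436 * 0.955 = 1371
Group 3: 8595 * 0.94 = 8079
Group 4: 2491 * 0.93 = 2317
Group 5: 7440 * 0.923 = 6867
Group 6: 9922 * 0.947 = 9396
Group 7: 1563 * 0.909 + 7694 * 0.69 = 1421 + 5309 = 6730
→ [4658, 1371, 8079, 2317, 6867, 9396, 6730]
Scenario A total after 2 periods: 39418
Scenario B projection —
Period 1.
Births: 2650 * 0.642 = 1701
Group 2: 9000 * 0.955 = 8595
Group 3: 2650 * 0.94 = 2491
Group 4: 8000 * 0.93 = 7440
Group 5: 10750 * 0.923 = 9922
Group 6: 1650 * 0.947 = 1563
Group 7: 5200 * 0.909 + 4300 * 0.69 = 4727 + 2967 = 7694
→ [1701, 8595, 2491, 7440, 9922, 1563, 7694]
Period 2.
Births: 8595 * 0.642 = 5518
Group 2: 1701 * 0.955 = 1624
Group 3: 8595 * 0.94 = 8079
Group 4: 2491 * 0.93 = 2317
Group 5: 7440 * 0.923 = 6867
Group 6: 9922 * 0.947 = 9396
Group 7: 1563 * 0.909 + 7694 * 0.69 = 1421 + 5309 = 6730
→ [5518, 1624, 8079, 2317, 6867, 9396, 6730]
Scenario B total after 2 periods: 40531
Difference B − A = 40531 − 39418 = 1113

1113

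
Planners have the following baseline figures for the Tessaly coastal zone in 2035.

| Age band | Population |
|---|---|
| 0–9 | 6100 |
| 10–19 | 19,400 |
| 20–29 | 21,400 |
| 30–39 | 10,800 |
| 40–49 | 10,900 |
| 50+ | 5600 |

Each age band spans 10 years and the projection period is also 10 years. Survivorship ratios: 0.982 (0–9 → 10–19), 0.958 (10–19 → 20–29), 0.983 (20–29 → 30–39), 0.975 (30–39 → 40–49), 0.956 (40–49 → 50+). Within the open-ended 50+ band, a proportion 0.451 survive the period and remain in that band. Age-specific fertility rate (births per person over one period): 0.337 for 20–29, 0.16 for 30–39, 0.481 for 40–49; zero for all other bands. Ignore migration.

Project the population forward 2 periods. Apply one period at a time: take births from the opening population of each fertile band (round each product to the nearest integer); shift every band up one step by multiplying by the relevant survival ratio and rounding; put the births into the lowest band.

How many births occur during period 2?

Call the bands 1 to 6, youngest first.
— Period 1 —
Births: 21400 × 0.337 = 7212, 10800 × 0.16 = 1728, 10900 × 0.481 = 5243 → 14183
Band 2: 6100 × 0.982 = 5990
Band 3: 19400 × 0.958 = 18585
Band 4: 21400 × 0.983 = 21036
Band 5: 10800 × 0.975 = 10530
Band 6: 10900 × 0.956 + 5600 × 0.451 = 10420 + 2526 = 12946
Giving 14183 / 5990 / 18585 / 21036 / 10530 / 12946.
— Period 2 —
Births: 18585 × 0.337 = 6263, 21036 × 0.16 = 3366, 10530 × 0.481 = 5065 → 14694
Band 2: 14183 × 0.982 = 13928
Band 3: 5990 × 0.958 = 5738
Band 4: 18585 × 0.983 = 18269
Band 5: 21036 × 0.975 = 20510
Band 6: 10530 × 0.956 + 12946 × 0.451 = 10067 + 5839 = 15906
Giving 14694 / 13928 / 5738 / 18269 / 20510 / 15906.

14694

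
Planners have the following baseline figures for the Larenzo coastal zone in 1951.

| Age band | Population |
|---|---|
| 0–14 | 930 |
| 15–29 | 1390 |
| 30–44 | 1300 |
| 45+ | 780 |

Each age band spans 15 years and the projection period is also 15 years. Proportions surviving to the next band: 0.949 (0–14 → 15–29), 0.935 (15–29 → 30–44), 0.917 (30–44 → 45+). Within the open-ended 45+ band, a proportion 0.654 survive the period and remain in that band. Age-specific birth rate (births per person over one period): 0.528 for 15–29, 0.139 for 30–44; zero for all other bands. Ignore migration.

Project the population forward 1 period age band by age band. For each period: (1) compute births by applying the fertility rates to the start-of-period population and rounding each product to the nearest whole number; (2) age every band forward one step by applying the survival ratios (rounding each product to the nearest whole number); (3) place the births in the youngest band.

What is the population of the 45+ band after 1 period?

Numbering the groups 1..4 from youngest to oldest:
Period 1:
Births: 1390 × 0.528 = 734, 1300 × 0.139 = 181 → total 915
Group 2: 930 × 0.949 = 883
Group 3: 1390 × 0.935 = 1300
Group 4: 1300 × 0.917 + 780 × 0.654 = 1192 + 510 = 1702
Giving 915 / 883 / 1300 / 1702.

1702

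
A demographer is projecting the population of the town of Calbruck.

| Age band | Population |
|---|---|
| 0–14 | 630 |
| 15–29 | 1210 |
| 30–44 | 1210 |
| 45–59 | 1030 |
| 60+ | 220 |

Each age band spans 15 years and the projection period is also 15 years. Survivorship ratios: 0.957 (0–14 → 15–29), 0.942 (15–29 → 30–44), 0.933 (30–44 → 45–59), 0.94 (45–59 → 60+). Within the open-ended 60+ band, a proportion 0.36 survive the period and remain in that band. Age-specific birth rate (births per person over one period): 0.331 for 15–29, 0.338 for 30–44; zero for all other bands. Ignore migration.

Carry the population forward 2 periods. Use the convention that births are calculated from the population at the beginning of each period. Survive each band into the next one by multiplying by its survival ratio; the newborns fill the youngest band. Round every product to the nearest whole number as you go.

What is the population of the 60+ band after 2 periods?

1438

Period 1:
Births: 1210 × 0.331 = 401  |  1210 × 0.338 = 409 → total 810
15–29: 630 × 0.957 = 603
30–44: 1210 × 0.942 = 1140
45–59: 1210 × 0.933 = 1129
60+: 1030 × 0.94 + 220 × 0.36 = 968 + 79 = 1047
→ [810, 603, 1140, 1129, 1047]
Period 2:
Births: 603 × 0.331 = 200  |  1140 × 0.338 = 385 → total 585
15–29: 810 × 0.957 = 775
30–44: 603 × 0.942 = 568
45–59: 1140 × 0.933 = 1064
60+: 1129 × 0.94 + 1047 × 0.36 = 1061 + 377 = 1438
→ [585, 775, 568, 1064, 1438]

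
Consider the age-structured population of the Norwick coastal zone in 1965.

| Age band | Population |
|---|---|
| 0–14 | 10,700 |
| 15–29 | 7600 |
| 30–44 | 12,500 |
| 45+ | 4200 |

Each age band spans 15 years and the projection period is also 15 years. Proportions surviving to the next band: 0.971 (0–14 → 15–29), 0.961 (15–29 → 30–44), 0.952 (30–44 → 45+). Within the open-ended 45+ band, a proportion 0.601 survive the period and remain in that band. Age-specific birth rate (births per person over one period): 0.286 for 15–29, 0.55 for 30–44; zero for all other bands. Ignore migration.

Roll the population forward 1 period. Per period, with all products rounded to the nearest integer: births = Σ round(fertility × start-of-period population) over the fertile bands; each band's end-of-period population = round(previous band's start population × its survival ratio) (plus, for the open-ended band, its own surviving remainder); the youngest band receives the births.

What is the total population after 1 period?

(Bands numbered youngest = 1 to oldest = 4.)
Period 1:
Births: 7600 × 0.286 = 2174, 12500 × 0.55 = 6875 — total 9049
Band 2: 10700 × 0.971 = 10390
Band 3: 7600 × 0.961 = 7304
Band 4: 12500 × 0.952 + 4200 × 0.601 = 11900 + 2524 = 14424
Giving 9049 / 10390 / 7304 / 14424.
Total after period 1: 9049 + 10390 + 7304 + 14424 = 41167

41167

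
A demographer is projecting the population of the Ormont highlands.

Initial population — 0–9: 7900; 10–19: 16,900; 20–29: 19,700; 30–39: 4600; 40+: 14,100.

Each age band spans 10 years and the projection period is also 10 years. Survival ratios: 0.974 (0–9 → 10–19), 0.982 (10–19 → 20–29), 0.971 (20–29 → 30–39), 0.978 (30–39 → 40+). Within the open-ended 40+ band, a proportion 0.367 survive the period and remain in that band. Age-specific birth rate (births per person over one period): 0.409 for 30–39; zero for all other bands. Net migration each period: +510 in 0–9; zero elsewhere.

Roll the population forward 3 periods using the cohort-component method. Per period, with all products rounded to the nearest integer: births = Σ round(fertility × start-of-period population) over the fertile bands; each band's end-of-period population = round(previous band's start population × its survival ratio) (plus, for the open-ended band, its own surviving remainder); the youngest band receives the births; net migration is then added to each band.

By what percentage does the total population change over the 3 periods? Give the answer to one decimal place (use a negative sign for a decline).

-22.8

After projecting period 1:
Births: 4600 * 0.409 = 1881
10–19: 7900 * 0.974 = 7695
20–29: 16900 * 0.982 = 16596
30–39: 19700 * 0.971 = 19129
40+: 4600 * 0.978 + 14100 * 0.367 = 4499 + 5175 = 9674
Net migration: 0–9 + 510 → 2391
End of period: [2391, 7695, 16596, 19129, 9674]
After projecting period 2:
Births: 19129 * 0.409 = 7824
10–19: 2391 * 0.974 = 2329
20–29: 7695 * 0.982 = 7556
30–39: 16596 * 0.971 = 16115
40+: 19129 * 0.978 + 9674 * 0.367 = 18708 + 3550 = 22258
Net migration: 0–9 + 510 → 8334
End of period: [8334, 2329, 7556, 16115, 22258]
After projecting period 3:
Births: 16115 * 0.409 = 6591
10–19: 8334 * 0.974 = 8117
20–29: 2329 * 0.982 = 2287
30–39: 7556 * 0.971 = 7337
40+: 16115 * 0.978 + 22258 * 0.367 = 15760 + 8169 = 23929
Net migration: 0–9 + 510 → 7101
End of period: [7101, 8117, 2287, 7337, 23929]
Total: 63200 → 48771; change = -14429; percentage change = -22.8%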